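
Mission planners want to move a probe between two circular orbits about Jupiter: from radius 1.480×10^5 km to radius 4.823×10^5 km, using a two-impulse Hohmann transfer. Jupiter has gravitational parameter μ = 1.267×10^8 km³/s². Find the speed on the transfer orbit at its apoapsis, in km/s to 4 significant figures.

Transfer-ellipse semi-major axis a_t = (r₁ + r₂)/2 = (1.480×10^5 + 4.823×10^5)/2 = 3.1515×10^5 km.
The apoapsis of the transfer ellipse is at r = 4.823×10^5 km.
From the vis-viva equation, v = √[μ(2/r − 1/a_t)] = 11.11 km/s.

v = 11.11 km/s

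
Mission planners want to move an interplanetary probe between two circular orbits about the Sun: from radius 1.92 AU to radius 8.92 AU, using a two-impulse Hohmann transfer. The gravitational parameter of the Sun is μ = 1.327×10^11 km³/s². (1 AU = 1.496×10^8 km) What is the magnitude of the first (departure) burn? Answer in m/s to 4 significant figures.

Δv₁ = 6080 m/s

In km: r₁ = 1.92 × 1.496×10^8 = 2.87232×10^8 km; r₂ = 8.92 × 1.496×10^8 = 1.334432×10^9 km.
Semi-major axis of the transfer orbit: a_t = (2.87232×10^8 + 1.334432×10^9)/2 = 8.10832×10^8 km.
Circular speed at r = 2.87232×10^8 km: v_c = √(μ/r) = 21.49 km/s.
Vis-viva on the transfer ellipse at r = 2.87232×10^8 km gives v_t = √[μ(2/r − 1/a_t)] = 27.57 km/s.
Δv₁ = |v_t − v_c| = |27.57 − 21.49| = 6.080 km/s.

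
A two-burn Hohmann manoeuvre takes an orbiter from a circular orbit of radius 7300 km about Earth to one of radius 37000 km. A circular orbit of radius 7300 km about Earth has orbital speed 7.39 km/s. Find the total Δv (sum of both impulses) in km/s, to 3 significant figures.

From the circular-orbit relation v² = μ/r at r = 7300 km: μ = v²r = (7.39)² × 7300 = 3.98668×10^5 km³/s².
Semi-major axis of the transfer orbit: a_t = (7300 + 37000)/2 = 22150 km.
At r₁ the circular-orbit speed is v₁ = √(μ/r₁) = 7.390 km/s.
Transfer-orbit speed at r₁ (v² = μ(2/r − 1/a)): v_p = √[μ(2/r₁ − 1/a_t)] = 9.551 km/s.
First burn Δv₁ = |v_p − v₁| = 2.161 km/s.
Circular speed at r₂: v₂ = √(μ/r₂) = 3.2825 km/s.
Transfer-orbit speed at r₂: v_a = √[μ(2/r₂ − 1/a_t)] = 1.8844 km/s.
Second burn Δv₂ = |v₂ − v_a| = 1.398 km/s.
Δv = Δv₁ + Δv₂ = 2.161 + 1.398 = 3.559 km/s.

Δv = 3.56 km/s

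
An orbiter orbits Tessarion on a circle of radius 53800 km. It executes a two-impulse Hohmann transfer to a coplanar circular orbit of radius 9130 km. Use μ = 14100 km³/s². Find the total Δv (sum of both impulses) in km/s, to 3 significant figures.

Δv = 0.618 km/s

The Hohmann ellipse has a_t = (r₁ + r₂)/2 = 31465 km.
Circular speed at r₁: v₁ = √(μ/r₁) = √(14100/53800) = 0.51194 km/s.
On the transfer ellipse at r₁, vis-viva equation gives v_a = √[μ(2/r₁ − 1/a_t)] = 0.27577 km/s.
First burn Δv₁ = |v_a − v₁| = 0.23617 km/s.
At r₂, v₂ = √(μ/r₂) = 1.24272 km/s.
Transfer-orbit speed at r₂: v_p = √[μ(2/r₂ − 1/a_t)] = 1.62499 km/s.
Second burn Δv₂ = |v₂ − v_p| = 0.38227 km/s.
Δv = Δv₁ + Δv₂ = 0.23617 + 0.38227 = 0.6184 km/s.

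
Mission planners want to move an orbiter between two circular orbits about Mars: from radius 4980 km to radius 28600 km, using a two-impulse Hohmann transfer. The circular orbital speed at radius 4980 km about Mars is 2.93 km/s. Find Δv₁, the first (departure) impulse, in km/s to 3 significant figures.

Δv₁ = 0.894 km/s

From the circular-orbit relation v² = μ/r at r = 4980 km: μ = v²r = (2.93)² × 4980 = 42752.8 km³/s².
Transfer-ellipse semi-major axis a_t = (r₁ + r₂)/2 = (4980 + 28600)/2 = 16790 km.
Circular speed at r = 4980 km: v_c = √(μ/r) = 2.9300 km/s.
Vis-viva on the transfer ellipse at r = 4980 km gives v_t = √[μ(2/r − 1/a_t)] = 3.8241 km/s.
Δv₁ = |v_t − v_c| = |3.8241 − 2.9300| = 0.8941 km/s.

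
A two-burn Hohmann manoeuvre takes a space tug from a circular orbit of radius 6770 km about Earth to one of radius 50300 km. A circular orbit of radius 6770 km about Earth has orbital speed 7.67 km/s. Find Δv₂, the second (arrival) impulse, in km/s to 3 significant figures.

From the circular-orbit relation v² = μ/r at r = 6770 km: μ = v²r = (7.67)² × 6770 = 3.98272×10^5 km³/s².
The Hohmann ellipse has a_t = (r₁ + r₂)/2 = 28535 km.
On the circular orbit at r = 50300 km, v_c = √(μ/r) = 2.814 km/s.
Vis-viva on the transfer ellipse at r = 50300 km gives v_t = √[μ(2/r − 1/a_t)] = 1.371 km/s.
Δv₂ = |v_t − v_c| = |1.371 − 2.814| = 1.443 km/s.

Δv₂ = 1.44 km/s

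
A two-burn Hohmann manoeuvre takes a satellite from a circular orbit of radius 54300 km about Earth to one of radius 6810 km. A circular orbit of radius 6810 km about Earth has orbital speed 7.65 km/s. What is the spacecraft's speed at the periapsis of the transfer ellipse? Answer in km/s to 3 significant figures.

v = 10.2 km/s

From the circular-orbit relation v² = μ/r at r = 6810 km: μ = v²r = (7.65)² × 6810 = 3.98538×10^5 km³/s².
Semi-major axis of the transfer orbit: a_t = (54300 + 6810)/2 = 30555 km.
At periapsis, r = 6810 km.
Vis-viva: v = √[μ(2/r − 1/a_t)] = √[3.98538×10^5 × (2/6810 − 1/30555)] = 10.20 km/s.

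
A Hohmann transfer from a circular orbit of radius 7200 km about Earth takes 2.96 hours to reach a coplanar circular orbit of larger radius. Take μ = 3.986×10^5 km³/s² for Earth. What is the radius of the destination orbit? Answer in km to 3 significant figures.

r₂ = 26000 km

Transfer time t = 2.96 hours = 10656 s, and t = π√(a_t³/μ).
So a_t = (μ t²/π²)^(1/3) = (3.986×10^5 × (10656)² / π²)^(1/3) = 16614 km.
Since a_t = (r₁ + r₂)/2, r₂ = 2a_t − r₁ = 2×16614 − 7200 = 26028 km.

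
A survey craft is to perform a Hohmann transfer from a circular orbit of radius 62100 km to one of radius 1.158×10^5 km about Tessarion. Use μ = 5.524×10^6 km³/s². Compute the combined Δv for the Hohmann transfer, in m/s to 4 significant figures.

Semi-major axis of the transfer orbit: a_t = (62100 + 1.158×10^5)/2 = 88950 km.
Circular speed at r₁: v₁ = √(μ/r₁) = √(5.524×10^6/62100) = 9.43151 km/s.
Transfer-orbit speed at r₁ (v² = μ(2/r − 1/a)): v_p = √[μ(2/r₁ − 1/a_t)] = 10.7612 km/s.
First burn Δv₁ = |v_p − v₁| = 1.330 km/s.
Circular speed at r₂: v₂ = √(μ/r₂) = 6.907 km/s.
Transfer-orbit speed at r₂: v_a = √[μ(2/r₂ − 1/a_t)] = 5.771 km/s.
Second burn Δv₂ = |v₂ − v_a| = 1.136 km/s.
Δv = Δv₁ + Δv₂ = 1.330 + 1.136 = 2.466 km/s.

Δv = 2466 m/s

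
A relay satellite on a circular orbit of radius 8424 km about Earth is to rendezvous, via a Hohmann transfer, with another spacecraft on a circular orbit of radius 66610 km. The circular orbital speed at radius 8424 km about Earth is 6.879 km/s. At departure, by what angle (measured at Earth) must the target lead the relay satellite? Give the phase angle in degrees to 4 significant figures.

From the circular-orbit relation v² = μ/r at r = 8424 km: μ = v²r = (6.879)² × 8424 = 3.98629×10^5 km³/s².
Transfer-ellipse semi-major axis a_t = (r₁ + r₂)/2 = (8424 + 66610)/2 = 37517 km.
The half-period of the transfer ellipse is t = π√(a_t³/μ) = 36160 s.
The target's mean motion on its circular orbit is ω₂ = √(μ/r₂³) = 3.673×10^-5 rad/s.
Angle swept by the target during transfer: ω₂·t = 1.328 rad = 76.09°.
Arrival is 180° from departure on the ellipse, so φ = 180° − 76.09° = 103.9°.

φ = 103.9°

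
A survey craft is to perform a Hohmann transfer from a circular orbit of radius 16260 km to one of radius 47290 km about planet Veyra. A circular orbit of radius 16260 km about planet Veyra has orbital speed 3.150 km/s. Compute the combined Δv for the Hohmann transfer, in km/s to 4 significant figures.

Δv = 1.219 km/s

From the circular-orbit relation v² = μ/r at r = 16260 km: μ = v²r = (3.150)² × 16260 = 1.61340×10^5 km³/s².
Transfer-ellipse semi-major axis a_t = (r₁ + r₂)/2 = (16260 + 47290)/2 = 31775 km.
At r₁ the circular-orbit speed is v₁ = √(μ/r₁) = 3.1500 km/s.
Transfer-orbit speed at r₁ (vis-viva): v_p = √[μ(2/r₁ − 1/a_t)] = 3.8428 km/s.
First burn Δv₁ = |v_p − v₁| = 0.6928 km/s.
At r₂, v₂ = √(μ/r₂) = 1.8471 km/s.
Transfer-orbit speed at r₂: v_a = √[μ(2/r₂ − 1/a_t)] = 1.3213 km/s.
Second burn Δv₂ = |v₂ − v_a| = 0.5258 km/s.
Δv = Δv₁ + Δv₂ = 0.6928 + 0.5258 = 1.219 km/s.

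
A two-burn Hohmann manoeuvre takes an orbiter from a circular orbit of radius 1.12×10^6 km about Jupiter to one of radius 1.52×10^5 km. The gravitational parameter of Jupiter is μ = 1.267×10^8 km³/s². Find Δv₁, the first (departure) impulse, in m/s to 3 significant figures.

Δv₁ = 5440 m/s

Semi-major axis of the transfer orbit: a_t = (1.120×10^6 + 1.520×10^5)/2 = 6.360×10^5 km.
Circular speed at r = 1.120×10^6 km: v_c = √(μ/r) = 10.636 km/s.
Vis-viva on the transfer ellipse at r = 1.120×10^6 km gives v_t = √[μ(2/r − 1/a_t)] = 5.1996 km/s.
Δv₁ = |v_t − v_c| = |5.1996 − 10.636| = 5.436 km/s.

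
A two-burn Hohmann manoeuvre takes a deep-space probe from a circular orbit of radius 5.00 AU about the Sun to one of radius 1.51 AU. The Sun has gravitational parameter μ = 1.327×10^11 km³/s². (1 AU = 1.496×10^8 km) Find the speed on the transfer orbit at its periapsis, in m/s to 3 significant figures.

v = 30000 m/s

In km: r₁ = 5.00 × 1.496×10^8 = 7.480×10^8 km; r₂ = 1.51 × 1.496×10^8 = 2.25896×10^8 km.
Semi-major axis of the transfer orbit: a_t = (7.480×10^8 + 2.25896×10^8)/2 = 4.86948×10^8 km.
At periapsis, r = 2.25896×10^8 km.
From the vis-viva equation, v = √[μ(2/r − 1/a_t)] = 30.04 km/s.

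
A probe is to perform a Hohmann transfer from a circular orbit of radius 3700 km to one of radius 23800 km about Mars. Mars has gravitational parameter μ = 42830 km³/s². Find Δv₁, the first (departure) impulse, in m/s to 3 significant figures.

Transfer-ellipse semi-major axis a_t = (r₁ + r₂)/2 = (3700 + 23800)/2 = 13750 km.
On the circular orbit at r = 3700 km, v_c = √(μ/r) = 3.402 km/s.
Transfer-orbit speed at the same r (vis-viva, a = a_t): v_t = √[μ(2/r − 1/a_t)] = 4.476 km/s.
Δv₁ = |v_t − v_c| = |4.476 − 3.402| = 1.074 km/s.

Δv₁ = 1070 m/s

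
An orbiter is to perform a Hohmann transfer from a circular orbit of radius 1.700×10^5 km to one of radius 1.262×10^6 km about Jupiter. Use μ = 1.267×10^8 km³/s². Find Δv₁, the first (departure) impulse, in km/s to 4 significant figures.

Δv₁ = 8.944 km/s

Transfer-ellipse semi-major axis a_t = (r₁ + r₂)/2 = (1.700×10^5 + 1.262×10^6)/2 = 7.160×10^5 km.
On the circular orbit at r = 1.700×10^5 km, v_c = √(μ/r) = 27.300 km/s.
Transfer-orbit speed at the same r (vis-viva, a = a_t): v_t = √[μ(2/r − 1/a_t)] = 36.244 km/s.
Δv₁ = |v_t − v_c| = |36.244 − 27.300| = 8.944 km/s.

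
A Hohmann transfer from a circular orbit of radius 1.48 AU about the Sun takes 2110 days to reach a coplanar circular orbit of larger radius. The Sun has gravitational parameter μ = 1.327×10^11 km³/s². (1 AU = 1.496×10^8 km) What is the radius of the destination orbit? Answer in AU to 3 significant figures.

r₂ = 8.74 AU

In km: r₁ = 1.48 × 1.496×10^8 = 2.21408×10^8 km.
Transfer time t = 2110 days = 1.82304×10^8 s, and t = π√(a_t³/μ).
So a_t = (μ t²/π²)^(1/3) = (1.327×10^11 × (1.82304×10^8)² / π²)^(1/3) = 7.6452×10^8 km.
Since a_t = (r₁ + r₂)/2, r₂ = 2a_t − r₁ = 2×7.6452×10^8 − 2.21408×10^8 = 1.307632×10^9 km.
In AU: r₂ = 1.307632×10^9 / 1.496×10^8 = 8.74 AU.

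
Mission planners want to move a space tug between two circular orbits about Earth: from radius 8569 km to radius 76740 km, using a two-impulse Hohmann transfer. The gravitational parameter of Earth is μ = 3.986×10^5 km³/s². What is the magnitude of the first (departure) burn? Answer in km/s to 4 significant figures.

The Hohmann ellipse has a_t = (r₁ + r₂)/2 = 42654.5 km.
Circular speed at r = 8569 km: v_c = √(μ/r) = 6.820 km/s.
Transfer-orbit speed at the same r (vis-viva, a = a_t): v_t = √[μ(2/r − 1/a_t)] = 9.148 km/s.
Δv₁ = |v_t − v_c| = |9.148 − 6.820| = 2.328 km/s.

Δv₁ = 2.328 km/s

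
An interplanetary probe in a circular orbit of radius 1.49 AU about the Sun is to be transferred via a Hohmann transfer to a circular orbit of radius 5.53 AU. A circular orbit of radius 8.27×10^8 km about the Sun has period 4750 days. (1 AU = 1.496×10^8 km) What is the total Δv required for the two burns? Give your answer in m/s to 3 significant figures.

Δv = 10600 m/s

From Kepler's third law T² = 4π²r³/μ at r = 8.27×10^8 km, T = 4750 days = 4750 × 86400 s = 4.104×10^8 s: μ = 4π²r³/T² = 1.32575×10^11 km³/s².
In km: r₁ = 1.49 × 1.496×10^8 = 2.22904×10^8 km; r₂ = 5.53 × 1.496×10^8 = 8.27288×10^8 km.
Transfer-ellipse semi-major axis a_t = (r₁ + r₂)/2 = (2.22904×10^8 + 8.27288×10^8)/2 = 5.25096×10^8 km.
At r₁ the circular-orbit speed is v₁ = √(μ/r₁) = 24.388 km/s.
Transfer-orbit speed at r₁ (vis-viva): v_p = √[μ(2/r₁ − 1/a_t)] = 30.611 km/s.
First burn Δv₁ = |v_p − v₁| = 6.223 km/s.
Circular speed at r₂: v₂ = √(μ/r₂) = 12.659 km/s.
Transfer-orbit speed at r₂: v_a = √[μ(2/r₂ − 1/a_t)] = 8.2479 km/s.
Second burn Δv₂ = |v₂ − v_a| = 4.411 km/s.
Δv = Δv₁ + Δv₂ = 6.223 + 4.411 = 10.63 km/s.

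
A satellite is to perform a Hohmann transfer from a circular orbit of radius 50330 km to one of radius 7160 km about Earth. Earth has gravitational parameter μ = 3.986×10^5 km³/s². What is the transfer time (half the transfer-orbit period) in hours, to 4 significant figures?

Transfer-ellipse semi-major axis a_t = (r₁ + r₂)/2 = (50330 + 7160)/2 = 28745 km.
Transfer time t = π√(a_t³/μ) = π√((28745)³ / 3.986×10^5) = 24250 s.
Converting: 24250 s ÷ 3600 s/hour = 6.736 hours.

t = 6.736 hours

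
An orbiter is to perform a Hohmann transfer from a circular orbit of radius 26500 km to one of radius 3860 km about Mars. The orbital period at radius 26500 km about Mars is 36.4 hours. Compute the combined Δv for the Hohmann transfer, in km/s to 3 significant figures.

Δv = 1.70 km/s

From Kepler's third law T² = 4π²r³/μ at r = 26500 km, T = 36.4 hours = 36.4 × 3600 s = 1.3104×10^5 s: μ = 4π²r³/T² = 42784.8 km³/s².
Transfer-ellipse semi-major axis a_t = (r₁ + r₂)/2 = (26500 + 3860)/2 = 15180 km.
Circular speed at r₁: v₁ = √(μ/r₁) = √(42784.8/26500) = 1.270638 km/s.
Transfer-orbit speed at r₁ (vis-viva equation): v_a = √[μ(2/r₁ − 1/a_t)] = 0.6407367 km/s.
First burn Δv₁ = |v_a − v₁| = 0.629901 km/s.
At r₂, v₂ = √(μ/r₂) = 3.32929 km/s.
Transfer-orbit speed at r₂: v_p = √[μ(2/r₂ − 1/a_t)] = 4.39884 km/s.
Second burn Δv₂ = |v₂ − v_p| = 1.06955 km/s.
Δv = Δv₁ + Δv₂ = 0.629901 + 1.06955 = 1.699 km/s.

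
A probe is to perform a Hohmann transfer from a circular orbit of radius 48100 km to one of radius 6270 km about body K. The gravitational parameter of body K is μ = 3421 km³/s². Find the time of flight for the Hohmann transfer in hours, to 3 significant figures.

The Hohmann ellipse has a_t = (r₁ + r₂)/2 = 27185 km.
Transfer time t = π√(a_t³/μ) = π√((27185)³ / 3421) = 2.408×10^5 s.
Converting: 2.408×10^5 s ÷ 3600 s/hour = 66.9 hours.

t = 66.9 hours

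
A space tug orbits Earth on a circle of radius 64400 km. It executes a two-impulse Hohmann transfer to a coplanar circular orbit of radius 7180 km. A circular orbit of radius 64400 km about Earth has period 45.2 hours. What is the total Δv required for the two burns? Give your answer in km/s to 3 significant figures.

From Kepler's third law T² = 4π²r³/μ at r = 64400 km, T = 45.2 hours = 45.2 × 3600 s = 1.6272×10^5 s: μ = 4π²r³/T² = 3.98231×10^5 km³/s².
Semi-major axis of the transfer orbit: a_t = (64400 + 7180)/2 = 35790 km.
At r₁ the circular-orbit speed is v₁ = √(μ/r₁) = 2.487 km/s.
On the transfer ellipse at r₁, v² = μ(2/r − 1/a) gives v_a = √[μ(2/r₁ − 1/a_t)] = 1.114 km/s.
First burn Δv₁ = |v_a − v₁| = 1.373 km/s.
At r₂, v₂ = √(μ/r₂) = 7.447 km/s.
Transfer-orbit speed at r₂: v_p = √[μ(2/r₂ − 1/a_t)] = 9.990 km/s.
Second burn Δv₂ = |v₂ − v_p| = 2.543 km/s.
Total Δv = Δv₁ + Δv₂ = 3.916 km/s.

Δv = 3.92 km/s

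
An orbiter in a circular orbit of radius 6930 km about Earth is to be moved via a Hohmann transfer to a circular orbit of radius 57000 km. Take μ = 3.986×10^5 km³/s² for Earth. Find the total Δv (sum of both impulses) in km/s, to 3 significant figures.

Semi-major axis of the transfer orbit: a_t = (6930 + 57000)/2 = 31965 km.
At r₁ the circular-orbit speed is v₁ = √(μ/r₁) = 7.5840647 km/s.
Transfer-orbit speed at r₁ (v² = μ(2/r − 1/a)): v_p = √[μ(2/r₁ − 1/a_t)] = 10.127497 km/s.
First burn Δv₁ = |v_p − v₁| = 2.54343 km/s.
At r₂, v₂ = √(μ/r₂) = 2.64442 km/s.
Transfer-orbit speed at r₂: v_a = √[μ(2/r₂ − 1/a_t)] = 1.23129 km/s.
Second burn Δv₂ = |v₂ − v_a| = 1.41313 km/s.
Δv = Δv₁ + Δv₂ = 2.54343 + 1.41313 = 3.957 km/s.

Δv = 3.96 km/s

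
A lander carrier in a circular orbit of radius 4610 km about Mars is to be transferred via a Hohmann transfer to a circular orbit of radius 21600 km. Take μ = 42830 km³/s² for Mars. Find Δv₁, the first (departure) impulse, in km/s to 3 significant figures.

Semi-major axis of the transfer orbit: a_t = (4610 + 21600)/2 = 13105 km.
On the circular orbit at r = 4610 km, v_c = √(μ/r) = 3.0481 km/s.
Transfer-orbit speed at the same r (vis-viva, a = a_t): v_t = √[μ(2/r − 1/a_t)] = 3.9132 km/s.
Δv₁ = |v_t − v_c| = |3.9132 − 3.0481| = 0.8651 km/s.

Δv₁ = 0.865 km/s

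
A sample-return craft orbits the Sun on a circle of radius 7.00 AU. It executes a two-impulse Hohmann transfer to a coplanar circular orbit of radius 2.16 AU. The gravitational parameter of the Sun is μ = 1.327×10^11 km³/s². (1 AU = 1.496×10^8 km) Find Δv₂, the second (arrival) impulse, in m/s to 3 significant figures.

In km: r₁ = 7.00 × 1.496×10^8 = 1.0472×10^9 km; r₂ = 2.16 × 1.496×10^8 = 3.23136×10^8 km.
Semi-major axis of the transfer orbit: a_t = (1.0472×10^9 + 3.23136×10^8)/2 = 6.85168×10^8 km.
On the circular orbit at r = 3.23136×10^8 km, v_c = √(μ/r) = 20.265 km/s.
Vis-viva on the transfer ellipse at r = 3.23136×10^8 km gives v_t = √[μ(2/r − 1/a_t)] = 25.053 km/s.
Δv₂ = |v_t − v_c| = |25.053 − 20.265| = 4.788 km/s.

Δv₂ = 4790 m/s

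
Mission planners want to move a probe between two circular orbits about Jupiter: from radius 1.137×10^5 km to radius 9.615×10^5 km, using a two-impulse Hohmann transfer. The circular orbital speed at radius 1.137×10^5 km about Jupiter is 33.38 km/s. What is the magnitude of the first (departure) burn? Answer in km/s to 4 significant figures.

Δv₁ = 11.26 km/s

From the circular-orbit relation v² = μ/r at r = 1.137×10^5 km: μ = v²r = (33.38)² × 1.137×10^5 = 1.26687×10^8 km³/s².
The Hohmann ellipse has a_t = (r₁ + r₂)/2 = 5.376×10^5 km.
On the circular orbit at r = 1.137×10^5 km, v_c = √(μ/r) = 33.38 km/s.
Vis-viva on the transfer ellipse at r = 1.137×10^5 km gives v_t = √[μ(2/r − 1/a_t)] = 44.64 km/s.
Δv₁ = |v_t − v_c| = |44.64 − 33.38| = 11.26 km/s.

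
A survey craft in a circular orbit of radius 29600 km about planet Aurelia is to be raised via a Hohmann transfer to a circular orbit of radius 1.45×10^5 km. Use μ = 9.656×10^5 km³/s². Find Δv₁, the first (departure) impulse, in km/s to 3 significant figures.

Δv₁ = 1.65 km/s

Transfer-ellipse semi-major axis a_t = (r₁ + r₂)/2 = (29600 + 1.450×10^5)/2 = 87300 km.
On the circular orbit at r = 29600 km, v_c = √(μ/r) = 5.712 km/s.
Vis-viva on the transfer ellipse at r = 29600 km gives v_t = √[μ(2/r − 1/a_t)] = 7.361 km/s.
Δv₁ = |v_t − v_c| = |7.361 − 5.712| = 1.649 km/s.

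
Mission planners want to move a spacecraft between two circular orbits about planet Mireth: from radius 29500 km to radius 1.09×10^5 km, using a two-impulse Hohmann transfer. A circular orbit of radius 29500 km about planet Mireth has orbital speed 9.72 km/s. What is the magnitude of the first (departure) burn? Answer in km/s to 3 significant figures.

Δv₁ = 2.47 km/s

From the circular-orbit relation v² = μ/r at r = 29500 km: μ = v²r = (9.72)² × 29500 = 2.78711×10^6 km³/s².
The Hohmann ellipse has a_t = (r₁ + r₂)/2 = 69250 km.
Circular speed at r = 29500 km: v_c = √(μ/r) = 9.7200 km/s.
Vis-viva on the transfer ellipse at r = 29500 km gives v_t = √[μ(2/r − 1/a_t)] = 12.195 km/s.
Δv₁ = |v_t − v_c| = |12.195 − 9.7200| = 2.475 km/s.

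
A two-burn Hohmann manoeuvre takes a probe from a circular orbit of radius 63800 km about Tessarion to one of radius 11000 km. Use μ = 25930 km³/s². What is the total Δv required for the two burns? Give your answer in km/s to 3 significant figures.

Semi-major axis of the transfer orbit: a_t = (63800 + 11000)/2 = 37400 km.
At r₁ the circular-orbit speed is v₁ = √(μ/r₁) = 0.6375158 km/s.
On the transfer ellipse at r₁, vis-viva equation gives v_a = √[μ(2/r₁ − 1/a_t)] = 0.3457415 km/s.
First burn Δv₁ = |v_a − v₁| = 0.29177 km/s.
At r₂, v₂ = √(μ/r₂) = 1.53534 km/s.
Transfer-orbit speed at r₂: v_p = √[μ(2/r₂ − 1/a_t)] = 2.00530 km/s.
Second burn Δv₂ = |v₂ − v_p| = 0.46996 km/s.
Δv = Δv₁ + Δv₂ = 0.29177 + 0.46996 = 0.7617 km/s.

Δv = 0.762 km/s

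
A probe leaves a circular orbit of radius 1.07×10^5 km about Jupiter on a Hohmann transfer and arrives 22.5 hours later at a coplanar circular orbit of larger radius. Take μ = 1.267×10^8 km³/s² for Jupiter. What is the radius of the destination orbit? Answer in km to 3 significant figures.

r₂ = 7.70×10^5 km

Transfer time t = 22.5 hours = 81000 s, and t = π√(a_t³/μ).
So a_t = (μ t²/π²)^(1/3) = (1.267×10^8 × (81000)² / π²)^(1/3) = 4.3834×10^5 km.
Since a_t = (r₁ + r₂)/2, r₂ = 2a_t − r₁ = 2×4.3834×10^5 − 1.070×10^5 = 7.6968×10^5 km.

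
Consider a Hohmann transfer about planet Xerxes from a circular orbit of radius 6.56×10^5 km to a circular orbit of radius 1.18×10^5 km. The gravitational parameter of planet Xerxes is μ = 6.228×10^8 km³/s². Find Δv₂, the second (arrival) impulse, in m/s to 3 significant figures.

Δv₂ = 21900 m/s

Semi-major axis of the transfer orbit: a_t = (6.560×10^5 + 1.180×10^5)/2 = 3.870×10^5 km.
Circular speed at r = 1.180×10^5 km: v_c = √(μ/r) = 72.65 km/s.
Vis-viva on the transfer ellipse at r = 1.180×10^5 km gives v_t = √[μ(2/r − 1/a_t)] = 94.59 km/s.
Δv₂ = |v_t − v_c| = |94.59 − 72.65| = 21.94 km/s.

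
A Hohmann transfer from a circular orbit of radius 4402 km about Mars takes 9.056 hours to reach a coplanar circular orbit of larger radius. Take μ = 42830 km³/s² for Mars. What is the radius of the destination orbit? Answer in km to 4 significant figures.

Transfer time t = 9.056 hours = 32601.6 s, and t = π√(a_t³/μ).
So a_t = (μ t²/π²)^(1/3) = (42830 × (32601.6)² / π²)^(1/3) = 16646 km.
Since a_t = (r₁ + r₂)/2, r₂ = 2a_t − r₁ = 2×16646 − 4402 = 28890 km.

r₂ = 28890 km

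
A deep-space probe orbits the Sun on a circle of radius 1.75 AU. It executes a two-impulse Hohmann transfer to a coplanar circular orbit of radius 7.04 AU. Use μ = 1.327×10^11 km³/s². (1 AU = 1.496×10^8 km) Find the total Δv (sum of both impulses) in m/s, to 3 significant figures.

Δv = 10100 m/s

In km: r₁ = 1.75 × 1.496×10^8 = 2.618×10^8 km; r₂ = 7.04 × 1.496×10^8 = 1.053184×10^9 km.
The Hohmann ellipse has a_t = (r₁ + r₂)/2 = 6.57492×10^8 km.
At r₁ the circular-orbit speed is v₁ = √(μ/r₁) = 22.51 km/s.
On the transfer ellipse at r₁, vis-viva gives v_p = √[μ(2/r₁ − 1/a_t)] = 28.49 km/s.
First burn Δv₁ = |v_p − v₁| = 5.980 km/s.
At r₂, v₂ = √(μ/r₂) = 11.225 km/s.
Transfer-orbit speed at r₂: v_a = √[μ(2/r₂ − 1/a_t)] = 7.0831 km/s.
Second burn Δv₂ = |v₂ − v_a| = 4.142 km/s.
Total Δv = Δv₁ + Δv₂ = 10.12 km/s.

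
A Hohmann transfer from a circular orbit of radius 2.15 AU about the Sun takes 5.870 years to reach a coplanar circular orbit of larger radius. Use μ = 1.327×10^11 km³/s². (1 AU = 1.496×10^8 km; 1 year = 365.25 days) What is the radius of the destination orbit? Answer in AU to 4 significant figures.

r₂ = 8.180 AU

In km: r₁ = 2.15 × 1.496×10^8 = 3.2164×10^8 km.
Transfer time t = 5.870 years × 365.25 × 86400 s = 1.85243112×10^8 s, and t = π√(a_t³/μ).
So a_t = (μ t²/π²)^(1/3) = (1.327×10^11 × (1.85243112×10^8)² / π²)^(1/3) = 7.7271×10^8 km.
Since a_t = (r₁ + r₂)/2, r₂ = 2a_t − r₁ = 2×7.7271×10^8 − 3.2164×10^8 = 1.22378×10^9 km.
In AU: r₂ = 1.22378×10^9 / 1.496×10^8 = 8.180 AU.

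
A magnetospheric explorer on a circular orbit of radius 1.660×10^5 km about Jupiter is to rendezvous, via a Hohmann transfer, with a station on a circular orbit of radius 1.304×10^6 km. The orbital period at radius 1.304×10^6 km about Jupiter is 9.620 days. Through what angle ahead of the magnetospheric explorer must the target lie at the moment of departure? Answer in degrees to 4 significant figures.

From Kepler's third law T² = 4π²r³/μ at r = 1.304×10^6 km, T = 9.620 days = 9.620 × 86400 s = 8.31168×10^5 s: μ = 4π²r³/T² = 1.26711×10^8 km³/s².
Semi-major axis of the transfer orbit: a_t = (1.660×10^5 + 1.304×10^6)/2 = 7.350×10^5 km.
The half-period of the transfer ellipse is t = π√(a_t³/μ) = 1.7586×10^5 s.
Target angular speed ω₂ = √(μ/r₂³) = 7.5595×10^-6 rad/s.
Angle swept by the target during transfer: ω₂·t = 1.3294 rad = 76.17°.
The magnetospheric explorer traverses 180° on the transfer ellipse, so the target must lead by 180° − 76.17° = 103.8°.

φ = 103.8°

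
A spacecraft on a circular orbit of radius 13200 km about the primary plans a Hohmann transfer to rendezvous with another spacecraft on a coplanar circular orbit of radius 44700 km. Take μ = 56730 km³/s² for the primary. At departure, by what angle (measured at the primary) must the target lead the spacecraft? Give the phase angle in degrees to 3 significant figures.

Transfer-ellipse semi-major axis a_t = (r₁ + r₂)/2 = (13200 + 44700)/2 = 28950 km.
Transfer time t = π√(a_t³/μ) = 64970.5 s.
Target angular speed ω₂ = √(μ/r₂³) = 2.52026×10^-5 rad/s.
Angle swept by the target during transfer: ω₂·t = 1.6374 rad = 93.82°.
The spacecraft traverses 180° on the transfer ellipse, so the target must lead by 180° − 93.82° = 86.2°.

φ = 86.2°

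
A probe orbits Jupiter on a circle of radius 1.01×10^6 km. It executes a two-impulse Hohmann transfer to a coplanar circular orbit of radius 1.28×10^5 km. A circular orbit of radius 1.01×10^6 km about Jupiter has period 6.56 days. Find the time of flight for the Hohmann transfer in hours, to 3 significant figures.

From Kepler's third law T² = 4π²r³/μ at r = 1.01×10^6 km, T = 6.56 days = 6.56 × 86400 s = 5.66784×10^5 s: μ = 4π²r³/T² = 1.26616×10^8 km³/s².
Semi-major axis of the transfer orbit: a_t = (1.010×10^6 + 1.280×10^5)/2 = 5.690×10^5 km.
By Kepler's third law the transfer-orbit period is T = 2π√(a_t³/μ), so t = T/2 = 1.198×10^5 s.
Converting: 1.198×10^5 s ÷ 3600 s/hour = 33.3 hours.

t = 33.3 hours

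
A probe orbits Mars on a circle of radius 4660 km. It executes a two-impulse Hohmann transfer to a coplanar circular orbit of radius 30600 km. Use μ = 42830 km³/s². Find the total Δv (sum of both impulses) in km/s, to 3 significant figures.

The Hohmann ellipse has a_t = (r₁ + r₂)/2 = 17630 km.
At r₁ the circular-orbit speed is v₁ = √(μ/r₁) = 3.0317 km/s.
On the transfer ellipse at r₁, vis-viva equation gives v_p = √[μ(2/r₁ − 1/a_t)] = 3.9941 km/s.
First burn Δv₁ = |v_p − v₁| = 0.9624 km/s.
Circular speed at r₂: v₂ = √(μ/r₂) = 1.183 km/s.
Transfer-orbit speed at r₂: v_a = √[μ(2/r₂ − 1/a_t)] = 0.6082 km/s.
Second burn Δv₂ = |v₂ − v_a| = 0.5748 km/s.
Δv = Δv₁ + Δv₂ = 0.9624 + 0.5748 = 1.537 km/s.

Δv = 1.54 km/s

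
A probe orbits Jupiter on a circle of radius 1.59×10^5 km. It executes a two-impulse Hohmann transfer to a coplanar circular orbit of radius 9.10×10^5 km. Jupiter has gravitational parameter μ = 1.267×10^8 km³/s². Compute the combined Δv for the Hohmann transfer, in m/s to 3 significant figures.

Δv = 14000 m/s

The Hohmann ellipse has a_t = (r₁ + r₂)/2 = 5.345×10^5 km.
Circular speed at r₁: v₁ = √(μ/r₁) = √(1.267×10^8/1.590×10^5) = 28.229 km/s.
On the transfer ellipse at r₁, vis-viva equation gives v_p = √[μ(2/r₁ − 1/a_t)] = 36.833 km/s.
First burn Δv₁ = |v_p − v₁| = 8.604 km/s.
At r₂, v₂ = √(μ/r₂) = 11.80 km/s.
Transfer-orbit speed at r₂: v_a = √[μ(2/r₂ − 1/a_t)] = 6.436 km/s.
Second burn Δv₂ = |v₂ − v_a| = 5.364 km/s.
Total Δv = Δv₁ + Δv₂ = 13.97 km/s.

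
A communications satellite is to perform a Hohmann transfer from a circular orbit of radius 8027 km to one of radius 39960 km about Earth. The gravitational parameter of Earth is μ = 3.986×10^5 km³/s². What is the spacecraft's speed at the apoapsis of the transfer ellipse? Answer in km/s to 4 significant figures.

v = 1.827 km/s

Semi-major axis of the transfer orbit: a_t = (8027 + 39960)/2 = 23993.5 km.
At apoapsis, r = 39960 km.
Applying v² = μ(2/r − 1/a_t): v = 1.827 km/s.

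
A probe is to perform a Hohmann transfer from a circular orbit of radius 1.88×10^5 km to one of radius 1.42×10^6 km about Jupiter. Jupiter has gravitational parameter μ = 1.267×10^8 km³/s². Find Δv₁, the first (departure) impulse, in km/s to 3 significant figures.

Δv₁ = 8.54 km/s

The Hohmann ellipse has a_t = (r₁ + r₂)/2 = 8.040×10^5 km.
On the circular orbit at r = 1.880×10^5 km, v_c = √(μ/r) = 25.96 km/s.
Vis-viva on the transfer ellipse at r = 1.880×10^5 km gives v_t = √[μ(2/r − 1/a_t)] = 34.50 km/s.
Δv₁ = |v_t − v_c| = |34.50 − 25.96| = 8.540 km/s.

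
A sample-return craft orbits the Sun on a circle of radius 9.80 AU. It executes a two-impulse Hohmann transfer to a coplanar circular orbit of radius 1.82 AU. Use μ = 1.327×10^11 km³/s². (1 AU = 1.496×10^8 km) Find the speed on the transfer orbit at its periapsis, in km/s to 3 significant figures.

In km: r₁ = 9.80 × 1.496×10^8 = 1.46608×10^9 km; r₂ = 1.82 × 1.496×10^8 = 2.72272×10^8 km.
Semi-major axis of the transfer orbit: a_t = (1.46608×10^9 + 2.72272×10^8)/2 = 8.69176×10^8 km.
At periapsis, r = 2.72272×10^8 km.
From the vis-viva equation, v = √[μ(2/r − 1/a_t)] = 28.67 km/s.

v = 28.7 km/s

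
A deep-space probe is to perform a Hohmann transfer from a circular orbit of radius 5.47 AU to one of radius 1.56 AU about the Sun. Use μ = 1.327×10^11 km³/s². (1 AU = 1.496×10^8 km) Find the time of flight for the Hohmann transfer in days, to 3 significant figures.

t = 1200 days

In km: r₁ = 5.47 × 1.496×10^8 = 8.18312×10^8 km; r₂ = 1.56 × 1.496×10^8 = 2.33376×10^8 km.
Transfer-ellipse semi-major axis a_t = (r₁ + r₂)/2 = (8.18312×10^8 + 2.33376×10^8)/2 = 5.25844×10^8 km.
Transfer time t = π√(a_t³/μ) = π√((5.25844×10^8)³ / 1.327×10^11) = 1.040×10^8 s.
Converting: 1.040×10^8 s ÷ 86400 s/day = 1200 days.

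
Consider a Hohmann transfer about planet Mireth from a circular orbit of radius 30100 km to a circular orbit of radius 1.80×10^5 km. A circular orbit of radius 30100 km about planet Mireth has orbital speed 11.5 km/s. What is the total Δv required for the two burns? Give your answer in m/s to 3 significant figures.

Δv = 5740 m/s

From the circular-orbit relation v² = μ/r at r = 30100 km: μ = v²r = (11.5)² × 30100 = 3.98072×10^6 km³/s².
Transfer-ellipse semi-major axis a_t = (r₁ + r₂)/2 = (30100 + 1.800×10^5)/2 = 1.0505×10^5 km.
Circular speed at r₁: v₁ = √(μ/r₁) = √(3.98072×10^6/30100) = 11.5000 km/s.
On the transfer ellipse at r₁, v² = μ(2/r − 1/a) gives v_p = √[μ(2/r₁ − 1/a_t)] = 15.0535 km/s.
First burn Δv₁ = |v_p − v₁| = 3.5535 km/s.
At r₂, v₂ = √(μ/r₂) = 4.7027 km/s.
Transfer-orbit speed at r₂: v_a = √[μ(2/r₂ − 1/a_t)] = 2.5173 km/s.
Second burn Δv₂ = |v₂ − v_a| = 2.1854 km/s.
Δv = Δv₁ + Δv₂ = 3.5535 + 2.1854 = 5.739 km/s.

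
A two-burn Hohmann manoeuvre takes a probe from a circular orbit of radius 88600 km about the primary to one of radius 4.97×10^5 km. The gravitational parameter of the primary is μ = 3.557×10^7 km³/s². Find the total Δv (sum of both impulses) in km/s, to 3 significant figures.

Transfer-ellipse semi-major axis a_t = (r₁ + r₂)/2 = (88600 + 4.970×10^5)/2 = 2.928×10^5 km.
Circular speed at r₁: v₁ = √(μ/r₁) = √(3.557×10^7/88600) = 20.037 km/s.
On the transfer ellipse at r₁, vis-viva equation gives v_p = √[μ(2/r₁ − 1/a_t)] = 26.105 km/s.
First burn Δv₁ = |v_p − v₁| = 6.068 km/s.
Circular speed at r₂: v₂ = √(μ/r₂) = 8.460 km/s.
Transfer-orbit speed at r₂: v_a = √[μ(2/r₂ − 1/a_t)] = 4.654 km/s.
Second burn Δv₂ = |v₂ − v_a| = 3.806 km/s.
Δv = Δv₁ + Δv₂ = 6.068 + 3.806 = 9.874 km/s.

Δv = 9.87 km/s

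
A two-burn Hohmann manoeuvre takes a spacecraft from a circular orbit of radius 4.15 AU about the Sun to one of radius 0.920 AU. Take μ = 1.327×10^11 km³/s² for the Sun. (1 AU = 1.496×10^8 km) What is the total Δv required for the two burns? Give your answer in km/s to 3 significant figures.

In km: r₁ = 4.15 × 1.496×10^8 = 6.2084×10^8 km; r₂ = 0.920 × 1.496×10^8 = 1.37632×10^8 km.
Semi-major axis of the transfer orbit: a_t = (6.2084×10^8 + 1.37632×10^8)/2 = 3.79236×10^8 km.
At r₁ the circular-orbit speed is v₁ = √(μ/r₁) = 14.6199 km/s.
Transfer-orbit speed at r₁ (v² = μ(2/r − 1/a)): v_a = √[μ(2/r₁ − 1/a_t)] = 8.80746 km/s.
First burn Δv₁ = |v_a − v₁| = 5.812 km/s.
Circular speed at r₂: v₂ = √(μ/r₂) = 31.051 km/s.
Transfer-orbit speed at r₂: v_p = √[μ(2/r₂ − 1/a_t)] = 39.729 km/s.
Second burn Δv₂ = |v₂ − v_p| = 8.678 km/s.
Total Δv = Δv₁ + Δv₂ = 14.49 km/s.

Δv = 14.5 km/s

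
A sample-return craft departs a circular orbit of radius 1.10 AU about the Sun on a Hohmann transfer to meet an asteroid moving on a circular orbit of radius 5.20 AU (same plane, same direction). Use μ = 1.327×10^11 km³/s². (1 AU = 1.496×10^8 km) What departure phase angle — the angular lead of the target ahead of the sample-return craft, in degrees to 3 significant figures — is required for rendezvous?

In km: r₁ = 1.10 × 1.496×10^8 = 1.6456×10^8 km; r₂ = 5.20 × 1.496×10^8 = 7.7792×10^8 km.
The Hohmann ellipse has a_t = (r₁ + r₂)/2 = 4.7124×10^8 km.
Transfer time t = π√(a_t³/μ) = 8.822×10^7 s.
Target angular speed ω₂ = √(μ/r₂³) = 1.679×10^-8 rad/s.
Angle swept by the target during transfer: ω₂·t = 1.4812 rad = 84.87°.
The sample-return craft traverses 180° on the transfer ellipse, so the target must lead by 180° − 84.87° = 95.1°.

φ = 95.1°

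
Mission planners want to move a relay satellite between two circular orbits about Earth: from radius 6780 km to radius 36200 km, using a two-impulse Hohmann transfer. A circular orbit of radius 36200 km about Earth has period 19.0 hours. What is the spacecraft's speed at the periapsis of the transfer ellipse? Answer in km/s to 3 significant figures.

v = 9.97 km/s

From Kepler's third law T² = 4π²r³/μ at r = 36200 km, T = 19.0 hours = 19.0 × 3600 s = 68400 s: μ = 4π²r³/T² = 4.00289×10^5 km³/s².
The Hohmann ellipse has a_t = (r₁ + r₂)/2 = 21490 km.
The periapsis of the transfer ellipse is at r = 6780 km.
Vis-viva: v = √[μ(2/r − 1/a_t)] = √[4.00289×10^5 × (2/6780 − 1/21490)] = 9.973 km/s.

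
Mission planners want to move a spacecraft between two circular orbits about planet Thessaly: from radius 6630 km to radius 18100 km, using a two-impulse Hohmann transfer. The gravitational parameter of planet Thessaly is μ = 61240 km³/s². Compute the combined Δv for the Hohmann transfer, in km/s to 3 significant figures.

Semi-major axis of the transfer orbit: a_t = (6630 + 18100)/2 = 12365 km.
Circular speed at r₁: v₁ = √(μ/r₁) = √(61240/6630) = 3.0392 km/s.
On the transfer ellipse at r₁, vis-viva gives v_p = √[μ(2/r₁ − 1/a_t)] = 3.6771 km/s.
First burn Δv₁ = |v_p − v₁| = 0.6379 km/s.
At r₂, v₂ = √(μ/r₂) = 1.8394 km/s.
Transfer-orbit speed at r₂: v_a = √[μ(2/r₂ − 1/a_t)] = 1.3469 km/s.
Second burn Δv₂ = |v₂ − v_a| = 0.4925 km/s.
Total Δv = Δv₁ + Δv₂ = 1.130 km/s.

Δv = 1.13 km/s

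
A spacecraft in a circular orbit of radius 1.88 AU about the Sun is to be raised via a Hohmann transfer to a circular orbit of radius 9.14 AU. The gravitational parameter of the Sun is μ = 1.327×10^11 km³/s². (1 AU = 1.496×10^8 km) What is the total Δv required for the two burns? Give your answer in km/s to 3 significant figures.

In km: r₁ = 1.88 × 1.496×10^8 = 2.81248×10^8 km; r₂ = 9.14 × 1.496×10^8 = 1.367344×10^9 km.
Semi-major axis of the transfer orbit: a_t = (2.81248×10^8 + 1.367344×10^9)/2 = 8.24296×10^8 km.
Circular speed at r₁: v₁ = √(μ/r₁) = √(1.327×10^11/2.81248×10^8) = 21.7215 km/s.
On the transfer ellipse at r₁, vis-viva gives v_p = √[μ(2/r₁ − 1/a_t)] = 27.9762 km/s.
First burn Δv₁ = |v_p − v₁| = 6.255 km/s.
At r₂, v₂ = √(μ/r₂) = 9.851 km/s.
Transfer-orbit speed at r₂: v_a = √[μ(2/r₂ − 1/a_t)] = 5.754 km/s.
Second burn Δv₂ = |v₂ − v_a| = 4.097 km/s.
Total Δv = Δv₁ + Δv₂ = 10.35 km/s.

Δv = 10.4 km/s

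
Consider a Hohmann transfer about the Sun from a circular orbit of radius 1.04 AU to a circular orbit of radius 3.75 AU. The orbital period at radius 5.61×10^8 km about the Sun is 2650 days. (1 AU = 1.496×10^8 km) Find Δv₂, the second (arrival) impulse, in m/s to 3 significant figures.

From Kepler's third law T² = 4π²r³/μ at r = 5.61×10^8 km, T = 2650 days = 2650 × 86400 s = 2.2896×10^8 s: μ = 4π²r³/T² = 1.32962×10^11 km³/s².
In km: r₁ = 1.04 × 1.496×10^8 = 1.55584×10^8 km; r₂ = 3.75 × 1.496×10^8 = 5.610×10^8 km.
Transfer-ellipse semi-major axis a_t = (r₁ + r₂)/2 = (1.55584×10^8 + 5.610×10^8)/2 = 3.58292×10^8 km.
On the circular orbit at r = 5.610×10^8 km, v_c = √(μ/r) = 15.395 km/s.
Transfer-orbit speed at the same r (vis-viva, a = a_t): v_t = √[μ(2/r − 1/a_t)] = 10.145 km/s.
Δv₂ = |v_t − v_c| = |10.145 − 15.395| = 5.250 km/s.

Δv₂ = 5250 m/s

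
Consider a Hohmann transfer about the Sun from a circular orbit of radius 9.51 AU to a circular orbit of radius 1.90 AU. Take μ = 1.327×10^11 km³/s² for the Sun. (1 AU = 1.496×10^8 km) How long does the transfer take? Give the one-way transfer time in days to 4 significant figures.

t = 2489 days

In km: r₁ = 9.51 × 1.496×10^8 = 1.422696×10^9 km; r₂ = 1.90 × 1.496×10^8 = 2.8424×10^8 km.
Semi-major axis of the transfer orbit: a_t = (1.422696×10^9 + 2.8424×10^8)/2 = 8.53468×10^8 km.
Half the transfer-orbit period gives t = π√(a_t³/μ) = 2.1503×10^8 s.
Converting: 2.1503×10^8 s ÷ 86400 s/day = 2489 days.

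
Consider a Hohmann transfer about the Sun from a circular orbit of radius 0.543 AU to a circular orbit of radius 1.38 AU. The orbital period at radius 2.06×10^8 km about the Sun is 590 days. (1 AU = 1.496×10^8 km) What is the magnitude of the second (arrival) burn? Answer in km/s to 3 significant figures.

Δv₂ = 6.30 km/s

From Kepler's third law T² = 4π²r³/μ at r = 2.06×10^8 km, T = 590 days = 590 × 86400 s = 5.0976×10^7 s: μ = 4π²r³/T² = 1.32810×10^11 km³/s².
In km: r₁ = 0.543 × 1.496×10^8 = 8.12328×10^7 km; r₂ = 1.38 × 1.496×10^8 = 2.06448×10^8 km.
The Hohmann ellipse has a_t = (r₁ + r₂)/2 = 1.438404×10^8 km.
On the circular orbit at r = 2.06448×10^8 km, v_c = √(μ/r) = 25.364 km/s.
Transfer-orbit speed at the same r (vis-viva, a = a_t): v_t = √[μ(2/r − 1/a_t)] = 19.061 km/s.
Δv₂ = |v_t − v_c| = |19.061 − 25.364| = 6.303 km/s.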